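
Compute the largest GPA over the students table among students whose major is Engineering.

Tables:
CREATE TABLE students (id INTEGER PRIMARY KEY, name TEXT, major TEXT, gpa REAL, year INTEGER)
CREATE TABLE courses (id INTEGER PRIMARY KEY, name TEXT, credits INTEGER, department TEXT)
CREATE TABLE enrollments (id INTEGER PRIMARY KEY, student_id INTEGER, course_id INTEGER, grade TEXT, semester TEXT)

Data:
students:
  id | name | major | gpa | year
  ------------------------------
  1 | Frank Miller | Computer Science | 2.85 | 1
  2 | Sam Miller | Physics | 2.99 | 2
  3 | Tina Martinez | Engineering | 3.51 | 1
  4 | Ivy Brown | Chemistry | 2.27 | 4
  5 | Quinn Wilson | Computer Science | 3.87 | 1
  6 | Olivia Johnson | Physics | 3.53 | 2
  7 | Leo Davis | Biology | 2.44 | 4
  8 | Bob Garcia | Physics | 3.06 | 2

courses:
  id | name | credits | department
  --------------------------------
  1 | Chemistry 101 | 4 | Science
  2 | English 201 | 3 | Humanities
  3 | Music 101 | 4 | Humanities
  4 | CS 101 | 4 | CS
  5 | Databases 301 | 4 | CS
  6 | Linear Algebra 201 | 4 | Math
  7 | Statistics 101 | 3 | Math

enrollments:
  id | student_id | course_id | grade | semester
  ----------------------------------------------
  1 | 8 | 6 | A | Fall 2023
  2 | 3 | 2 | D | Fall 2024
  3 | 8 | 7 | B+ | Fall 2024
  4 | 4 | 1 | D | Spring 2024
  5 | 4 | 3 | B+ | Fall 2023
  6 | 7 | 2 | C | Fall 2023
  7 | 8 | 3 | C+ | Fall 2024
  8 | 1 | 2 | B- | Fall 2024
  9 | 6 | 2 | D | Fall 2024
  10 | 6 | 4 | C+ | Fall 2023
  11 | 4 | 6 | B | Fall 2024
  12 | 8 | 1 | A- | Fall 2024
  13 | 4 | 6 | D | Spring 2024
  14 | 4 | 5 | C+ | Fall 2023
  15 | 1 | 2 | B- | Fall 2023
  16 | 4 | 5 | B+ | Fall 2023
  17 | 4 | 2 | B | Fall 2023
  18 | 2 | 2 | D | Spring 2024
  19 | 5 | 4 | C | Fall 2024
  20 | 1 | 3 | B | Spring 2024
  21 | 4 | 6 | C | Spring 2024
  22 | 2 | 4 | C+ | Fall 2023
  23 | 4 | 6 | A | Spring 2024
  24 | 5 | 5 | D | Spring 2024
SELECT MAX(gpa) FROM students WHERE major = 'Engineering'

Execution result:
3.51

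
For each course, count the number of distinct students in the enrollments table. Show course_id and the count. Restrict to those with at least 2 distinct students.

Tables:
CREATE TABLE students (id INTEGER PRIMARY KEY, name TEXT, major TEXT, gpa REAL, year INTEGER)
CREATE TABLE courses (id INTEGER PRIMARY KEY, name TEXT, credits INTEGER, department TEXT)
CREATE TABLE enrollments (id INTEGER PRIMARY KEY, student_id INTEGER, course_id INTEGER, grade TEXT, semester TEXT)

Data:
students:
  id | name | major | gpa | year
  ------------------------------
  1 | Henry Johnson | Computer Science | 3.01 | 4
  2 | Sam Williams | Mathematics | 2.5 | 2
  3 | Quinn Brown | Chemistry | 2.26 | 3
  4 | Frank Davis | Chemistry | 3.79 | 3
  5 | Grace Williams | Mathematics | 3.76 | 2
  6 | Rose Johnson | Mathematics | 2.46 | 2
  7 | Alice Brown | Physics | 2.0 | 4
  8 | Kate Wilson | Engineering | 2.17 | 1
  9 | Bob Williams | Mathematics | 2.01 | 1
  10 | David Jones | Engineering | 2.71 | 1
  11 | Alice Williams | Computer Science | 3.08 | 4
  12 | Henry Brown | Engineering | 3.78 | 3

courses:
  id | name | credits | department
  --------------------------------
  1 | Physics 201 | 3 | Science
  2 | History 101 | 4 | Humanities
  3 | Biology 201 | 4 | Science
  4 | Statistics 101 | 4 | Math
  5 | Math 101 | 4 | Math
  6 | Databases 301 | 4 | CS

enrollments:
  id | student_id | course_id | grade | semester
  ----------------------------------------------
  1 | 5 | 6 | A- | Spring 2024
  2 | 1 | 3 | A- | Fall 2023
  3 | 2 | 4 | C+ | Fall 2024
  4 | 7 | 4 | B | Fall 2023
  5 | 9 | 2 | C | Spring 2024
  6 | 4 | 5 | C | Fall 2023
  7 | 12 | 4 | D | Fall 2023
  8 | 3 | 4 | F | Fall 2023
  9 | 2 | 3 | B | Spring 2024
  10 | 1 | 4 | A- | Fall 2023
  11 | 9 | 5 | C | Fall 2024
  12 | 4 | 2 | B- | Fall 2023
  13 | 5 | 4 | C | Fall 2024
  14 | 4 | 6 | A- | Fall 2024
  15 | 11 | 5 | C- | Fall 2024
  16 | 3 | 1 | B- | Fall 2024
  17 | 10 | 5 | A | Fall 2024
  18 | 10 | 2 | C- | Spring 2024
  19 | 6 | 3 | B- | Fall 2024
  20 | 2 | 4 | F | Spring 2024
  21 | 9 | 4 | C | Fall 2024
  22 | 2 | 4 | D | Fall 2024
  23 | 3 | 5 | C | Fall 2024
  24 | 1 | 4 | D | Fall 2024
SELECT course_id, COUNT(DISTINCT student_id) AS distinct_student_count FROM enrollments GROUP BY course_id HAVING COUNT(DISTINCT student_id) >= 2

Execution result:
course_id | distinct_student_count
2 | 3
3 | 3
4 | 7
5 | 5
6 | 2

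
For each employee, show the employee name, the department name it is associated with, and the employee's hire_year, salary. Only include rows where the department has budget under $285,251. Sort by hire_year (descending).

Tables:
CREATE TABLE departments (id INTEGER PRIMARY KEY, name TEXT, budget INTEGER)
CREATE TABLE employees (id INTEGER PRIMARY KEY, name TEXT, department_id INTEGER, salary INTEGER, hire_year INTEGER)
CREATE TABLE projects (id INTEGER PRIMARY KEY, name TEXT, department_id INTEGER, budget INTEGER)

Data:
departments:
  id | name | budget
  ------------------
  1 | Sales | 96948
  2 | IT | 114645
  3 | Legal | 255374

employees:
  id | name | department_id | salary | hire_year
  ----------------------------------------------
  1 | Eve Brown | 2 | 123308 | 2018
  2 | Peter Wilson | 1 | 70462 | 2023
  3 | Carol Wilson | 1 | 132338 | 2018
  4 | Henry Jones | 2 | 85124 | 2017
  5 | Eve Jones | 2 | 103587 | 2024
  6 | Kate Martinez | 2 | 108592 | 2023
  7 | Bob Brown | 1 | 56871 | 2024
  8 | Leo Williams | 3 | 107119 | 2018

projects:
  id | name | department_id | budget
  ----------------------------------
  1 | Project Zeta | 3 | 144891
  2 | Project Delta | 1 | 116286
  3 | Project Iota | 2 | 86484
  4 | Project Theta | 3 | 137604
SELECT c.name, p.name AS department, c.hire_year, c.salary FROM employees c JOIN departments p ON c.department_id = p.id WHERE p.budget < 285251 ORDER BY c.hire_year DESC

Execution result:
name | department | hire_year | salary
Eve Jones | IT | 2024 | 103587
Bob Brown | Sales | 2024 | 56871
Peter Wilson | Sales | 2023 | 70462
Kate Martinez | IT | 2023 | 108592
Eve Brown | IT | 2018 | 123308
Carol Wilson | Sales | 2018 | 132338
Leo Williams | Legal | 2018 | 107119
Henry Jones | IT | 2017 | 85124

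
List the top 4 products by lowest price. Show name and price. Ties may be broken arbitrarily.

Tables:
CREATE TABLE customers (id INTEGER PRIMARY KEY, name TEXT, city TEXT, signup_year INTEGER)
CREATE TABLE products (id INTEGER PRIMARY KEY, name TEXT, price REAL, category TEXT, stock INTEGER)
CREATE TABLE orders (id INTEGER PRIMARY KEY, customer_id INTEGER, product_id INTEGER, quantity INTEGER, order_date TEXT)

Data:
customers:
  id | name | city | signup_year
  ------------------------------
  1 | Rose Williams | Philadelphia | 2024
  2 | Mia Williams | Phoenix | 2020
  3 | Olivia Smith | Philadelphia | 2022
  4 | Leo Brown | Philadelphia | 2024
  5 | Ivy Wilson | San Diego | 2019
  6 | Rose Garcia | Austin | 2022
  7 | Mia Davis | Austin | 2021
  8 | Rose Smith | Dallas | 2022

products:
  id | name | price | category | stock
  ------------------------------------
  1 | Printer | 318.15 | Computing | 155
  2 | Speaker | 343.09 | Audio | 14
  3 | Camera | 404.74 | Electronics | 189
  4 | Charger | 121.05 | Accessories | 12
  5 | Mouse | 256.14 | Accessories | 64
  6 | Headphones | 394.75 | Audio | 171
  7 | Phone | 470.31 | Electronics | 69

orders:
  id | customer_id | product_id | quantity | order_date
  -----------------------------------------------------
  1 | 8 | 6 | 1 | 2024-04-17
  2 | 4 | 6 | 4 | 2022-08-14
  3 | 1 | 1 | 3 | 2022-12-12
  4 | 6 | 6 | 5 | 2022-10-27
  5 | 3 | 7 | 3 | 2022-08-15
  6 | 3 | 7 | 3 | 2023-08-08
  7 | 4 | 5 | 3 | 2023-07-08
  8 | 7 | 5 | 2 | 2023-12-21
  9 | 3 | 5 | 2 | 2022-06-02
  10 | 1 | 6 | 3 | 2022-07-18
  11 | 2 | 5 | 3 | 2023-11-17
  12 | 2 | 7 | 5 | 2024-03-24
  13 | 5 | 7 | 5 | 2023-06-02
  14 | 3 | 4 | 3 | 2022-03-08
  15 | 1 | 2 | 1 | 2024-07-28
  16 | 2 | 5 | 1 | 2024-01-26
SELECT name, price FROM products ORDER BY price ASC LIMIT 4

Execution result:
name | price
Charger | 121.05
Mouse | 256.14
Printer | 318.15
Speaker | 343.09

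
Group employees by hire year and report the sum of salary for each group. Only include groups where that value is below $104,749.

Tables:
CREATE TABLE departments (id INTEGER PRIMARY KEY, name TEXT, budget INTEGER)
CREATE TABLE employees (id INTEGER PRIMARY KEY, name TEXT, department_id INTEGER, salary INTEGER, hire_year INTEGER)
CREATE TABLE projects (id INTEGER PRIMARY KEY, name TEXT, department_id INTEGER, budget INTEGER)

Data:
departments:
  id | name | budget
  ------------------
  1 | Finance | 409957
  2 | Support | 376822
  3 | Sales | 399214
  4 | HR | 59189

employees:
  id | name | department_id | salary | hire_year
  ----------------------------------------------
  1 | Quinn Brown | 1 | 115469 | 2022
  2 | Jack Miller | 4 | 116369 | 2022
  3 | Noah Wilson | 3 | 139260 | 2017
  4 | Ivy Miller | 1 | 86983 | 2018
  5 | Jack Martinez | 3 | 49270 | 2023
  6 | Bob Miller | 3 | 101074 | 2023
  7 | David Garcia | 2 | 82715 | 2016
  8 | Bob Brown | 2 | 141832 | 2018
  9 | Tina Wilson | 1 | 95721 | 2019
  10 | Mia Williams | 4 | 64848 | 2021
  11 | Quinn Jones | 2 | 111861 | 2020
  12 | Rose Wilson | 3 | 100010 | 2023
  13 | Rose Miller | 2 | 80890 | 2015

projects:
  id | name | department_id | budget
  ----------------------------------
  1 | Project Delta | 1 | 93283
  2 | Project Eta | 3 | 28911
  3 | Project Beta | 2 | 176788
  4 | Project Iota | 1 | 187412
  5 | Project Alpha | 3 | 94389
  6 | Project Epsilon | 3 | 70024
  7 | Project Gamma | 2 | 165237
SELECT hire_year, SUM(salary) AS sum_salary FROM employees GROUP BY hire_year HAVING SUM(salary) < 104749

Execution result:
hire_year | sum_salary
2015 | 80890
2016 | 82715
2019 | 95721
2021 | 64848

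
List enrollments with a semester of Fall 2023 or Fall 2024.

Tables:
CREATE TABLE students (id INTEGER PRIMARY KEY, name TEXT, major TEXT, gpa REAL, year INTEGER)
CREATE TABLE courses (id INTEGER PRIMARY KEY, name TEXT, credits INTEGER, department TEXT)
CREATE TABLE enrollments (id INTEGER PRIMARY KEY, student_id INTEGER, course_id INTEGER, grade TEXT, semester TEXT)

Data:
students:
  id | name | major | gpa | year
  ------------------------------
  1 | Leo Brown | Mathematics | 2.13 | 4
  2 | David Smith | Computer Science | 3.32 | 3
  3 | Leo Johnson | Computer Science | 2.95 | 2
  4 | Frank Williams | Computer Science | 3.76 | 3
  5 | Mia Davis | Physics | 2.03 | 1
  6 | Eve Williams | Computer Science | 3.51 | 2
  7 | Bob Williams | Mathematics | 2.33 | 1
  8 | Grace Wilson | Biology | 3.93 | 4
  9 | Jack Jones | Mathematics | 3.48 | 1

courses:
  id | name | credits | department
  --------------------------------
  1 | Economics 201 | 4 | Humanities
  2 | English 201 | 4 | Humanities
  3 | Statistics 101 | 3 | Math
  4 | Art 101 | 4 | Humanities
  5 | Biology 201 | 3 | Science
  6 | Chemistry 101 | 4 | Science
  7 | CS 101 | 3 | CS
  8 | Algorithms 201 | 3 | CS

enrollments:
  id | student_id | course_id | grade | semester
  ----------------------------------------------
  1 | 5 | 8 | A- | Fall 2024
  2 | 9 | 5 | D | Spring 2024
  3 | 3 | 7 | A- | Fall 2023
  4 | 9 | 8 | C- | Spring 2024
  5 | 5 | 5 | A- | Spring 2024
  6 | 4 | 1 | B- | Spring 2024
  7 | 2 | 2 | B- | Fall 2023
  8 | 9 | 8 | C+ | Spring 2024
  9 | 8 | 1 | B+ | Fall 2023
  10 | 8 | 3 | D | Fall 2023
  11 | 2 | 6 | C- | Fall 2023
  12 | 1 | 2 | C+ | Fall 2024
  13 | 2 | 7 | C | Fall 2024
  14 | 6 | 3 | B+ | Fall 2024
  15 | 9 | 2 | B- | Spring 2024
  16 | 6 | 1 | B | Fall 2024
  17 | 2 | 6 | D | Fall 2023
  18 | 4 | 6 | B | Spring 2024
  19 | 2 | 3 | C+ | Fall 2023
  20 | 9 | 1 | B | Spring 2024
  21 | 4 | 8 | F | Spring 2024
SELECT id, semester FROM enrollments WHERE semester IN ('Fall 2023', 'Fall 2024')

Execution result:
id | semester
1 | Fall 2024
3 | Fall 2023
7 | Fall 2023
9 | Fall 2023
10 | Fall 2023
11 | Fall 2023
12 | Fall 2024
13 | Fall 2024
14 | Fall 2024
16 | Fall 2024
17 | Fall 2023
19 | Fall 2023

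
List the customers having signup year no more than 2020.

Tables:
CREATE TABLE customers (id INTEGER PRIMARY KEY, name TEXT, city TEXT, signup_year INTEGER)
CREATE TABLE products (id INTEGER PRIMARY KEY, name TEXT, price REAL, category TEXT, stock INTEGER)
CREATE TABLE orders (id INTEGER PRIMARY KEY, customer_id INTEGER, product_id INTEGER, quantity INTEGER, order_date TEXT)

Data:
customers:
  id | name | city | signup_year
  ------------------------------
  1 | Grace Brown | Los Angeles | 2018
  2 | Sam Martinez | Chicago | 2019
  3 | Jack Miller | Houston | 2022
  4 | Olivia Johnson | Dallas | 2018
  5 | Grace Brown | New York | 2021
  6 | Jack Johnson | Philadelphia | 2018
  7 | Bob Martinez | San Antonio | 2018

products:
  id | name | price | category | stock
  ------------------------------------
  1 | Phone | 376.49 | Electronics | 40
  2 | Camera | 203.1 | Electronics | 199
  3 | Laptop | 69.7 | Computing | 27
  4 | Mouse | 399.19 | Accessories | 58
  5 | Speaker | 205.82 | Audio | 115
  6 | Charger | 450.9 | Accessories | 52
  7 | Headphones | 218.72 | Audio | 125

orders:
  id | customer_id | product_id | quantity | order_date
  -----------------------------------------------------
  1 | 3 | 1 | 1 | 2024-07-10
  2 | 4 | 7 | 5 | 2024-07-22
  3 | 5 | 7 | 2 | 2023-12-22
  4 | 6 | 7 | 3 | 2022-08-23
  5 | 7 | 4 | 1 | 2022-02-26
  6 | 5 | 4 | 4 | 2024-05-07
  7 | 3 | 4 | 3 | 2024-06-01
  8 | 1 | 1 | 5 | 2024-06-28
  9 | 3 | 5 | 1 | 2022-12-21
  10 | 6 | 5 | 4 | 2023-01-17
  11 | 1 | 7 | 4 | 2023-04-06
SELECT name, signup_year FROM customers WHERE signup_year <= 2020

Execution result:
name | signup_year
Grace Brown | 2018
Sam Martinez | 2019
Olivia Johnson | 2018
Jack Johnson | 2018
Bob Martinez | 2018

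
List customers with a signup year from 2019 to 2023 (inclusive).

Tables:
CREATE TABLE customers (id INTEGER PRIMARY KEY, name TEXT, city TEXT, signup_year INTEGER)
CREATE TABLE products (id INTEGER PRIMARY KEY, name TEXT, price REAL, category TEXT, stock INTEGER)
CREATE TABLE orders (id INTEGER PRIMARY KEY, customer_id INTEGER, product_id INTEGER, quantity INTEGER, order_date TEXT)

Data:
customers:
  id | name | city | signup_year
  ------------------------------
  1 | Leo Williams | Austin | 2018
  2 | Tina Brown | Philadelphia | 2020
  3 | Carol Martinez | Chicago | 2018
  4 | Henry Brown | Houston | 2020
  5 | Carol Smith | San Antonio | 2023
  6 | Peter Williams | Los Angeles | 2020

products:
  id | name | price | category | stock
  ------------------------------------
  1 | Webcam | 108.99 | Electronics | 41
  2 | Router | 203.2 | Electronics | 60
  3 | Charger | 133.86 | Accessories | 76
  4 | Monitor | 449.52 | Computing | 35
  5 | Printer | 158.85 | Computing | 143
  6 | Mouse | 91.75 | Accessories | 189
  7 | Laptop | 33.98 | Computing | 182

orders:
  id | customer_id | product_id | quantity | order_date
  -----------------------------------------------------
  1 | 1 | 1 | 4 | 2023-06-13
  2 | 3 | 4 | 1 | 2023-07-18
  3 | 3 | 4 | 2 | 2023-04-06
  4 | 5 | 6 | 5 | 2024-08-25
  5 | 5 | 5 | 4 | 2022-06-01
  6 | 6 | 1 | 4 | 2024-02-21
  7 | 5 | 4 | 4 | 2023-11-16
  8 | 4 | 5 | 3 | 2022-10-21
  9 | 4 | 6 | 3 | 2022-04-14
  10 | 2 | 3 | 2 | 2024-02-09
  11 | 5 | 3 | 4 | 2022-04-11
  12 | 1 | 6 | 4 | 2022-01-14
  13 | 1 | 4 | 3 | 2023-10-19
SELECT name, signup_year FROM customers WHERE signup_year BETWEEN 2019 AND 2023

Execution result:
name | signup_year
Tina Brown | 2020
Henry Brown | 2020
Carol Smith | 2023
Peter Williams | 2020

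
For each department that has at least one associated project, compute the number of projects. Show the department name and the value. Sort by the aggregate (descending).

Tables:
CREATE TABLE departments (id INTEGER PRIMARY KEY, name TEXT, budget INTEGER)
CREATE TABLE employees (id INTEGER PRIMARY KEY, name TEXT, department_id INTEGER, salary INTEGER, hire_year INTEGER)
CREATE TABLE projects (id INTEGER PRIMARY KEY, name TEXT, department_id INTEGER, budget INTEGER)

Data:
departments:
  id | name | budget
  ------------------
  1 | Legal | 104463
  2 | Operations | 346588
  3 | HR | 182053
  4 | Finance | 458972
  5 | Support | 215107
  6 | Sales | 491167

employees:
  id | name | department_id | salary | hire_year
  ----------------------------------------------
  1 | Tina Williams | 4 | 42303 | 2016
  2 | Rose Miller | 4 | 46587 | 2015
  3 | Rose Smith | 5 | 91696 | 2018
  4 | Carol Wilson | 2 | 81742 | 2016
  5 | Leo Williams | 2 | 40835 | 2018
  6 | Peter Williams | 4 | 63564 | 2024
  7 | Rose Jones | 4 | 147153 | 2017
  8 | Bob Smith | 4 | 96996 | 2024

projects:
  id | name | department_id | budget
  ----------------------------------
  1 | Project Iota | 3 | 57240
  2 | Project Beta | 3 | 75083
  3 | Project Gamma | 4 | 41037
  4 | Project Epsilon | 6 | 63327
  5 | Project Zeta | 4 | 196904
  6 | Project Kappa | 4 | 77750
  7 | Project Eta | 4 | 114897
SELECT p.name, COUNT(*) AS n FROM projects c JOIN departments p ON c.department_id = p.id GROUP BY p.id, p.name ORDER BY n DESC

Execution result:
name | n
Finance | 4
HR | 2
Sales | 1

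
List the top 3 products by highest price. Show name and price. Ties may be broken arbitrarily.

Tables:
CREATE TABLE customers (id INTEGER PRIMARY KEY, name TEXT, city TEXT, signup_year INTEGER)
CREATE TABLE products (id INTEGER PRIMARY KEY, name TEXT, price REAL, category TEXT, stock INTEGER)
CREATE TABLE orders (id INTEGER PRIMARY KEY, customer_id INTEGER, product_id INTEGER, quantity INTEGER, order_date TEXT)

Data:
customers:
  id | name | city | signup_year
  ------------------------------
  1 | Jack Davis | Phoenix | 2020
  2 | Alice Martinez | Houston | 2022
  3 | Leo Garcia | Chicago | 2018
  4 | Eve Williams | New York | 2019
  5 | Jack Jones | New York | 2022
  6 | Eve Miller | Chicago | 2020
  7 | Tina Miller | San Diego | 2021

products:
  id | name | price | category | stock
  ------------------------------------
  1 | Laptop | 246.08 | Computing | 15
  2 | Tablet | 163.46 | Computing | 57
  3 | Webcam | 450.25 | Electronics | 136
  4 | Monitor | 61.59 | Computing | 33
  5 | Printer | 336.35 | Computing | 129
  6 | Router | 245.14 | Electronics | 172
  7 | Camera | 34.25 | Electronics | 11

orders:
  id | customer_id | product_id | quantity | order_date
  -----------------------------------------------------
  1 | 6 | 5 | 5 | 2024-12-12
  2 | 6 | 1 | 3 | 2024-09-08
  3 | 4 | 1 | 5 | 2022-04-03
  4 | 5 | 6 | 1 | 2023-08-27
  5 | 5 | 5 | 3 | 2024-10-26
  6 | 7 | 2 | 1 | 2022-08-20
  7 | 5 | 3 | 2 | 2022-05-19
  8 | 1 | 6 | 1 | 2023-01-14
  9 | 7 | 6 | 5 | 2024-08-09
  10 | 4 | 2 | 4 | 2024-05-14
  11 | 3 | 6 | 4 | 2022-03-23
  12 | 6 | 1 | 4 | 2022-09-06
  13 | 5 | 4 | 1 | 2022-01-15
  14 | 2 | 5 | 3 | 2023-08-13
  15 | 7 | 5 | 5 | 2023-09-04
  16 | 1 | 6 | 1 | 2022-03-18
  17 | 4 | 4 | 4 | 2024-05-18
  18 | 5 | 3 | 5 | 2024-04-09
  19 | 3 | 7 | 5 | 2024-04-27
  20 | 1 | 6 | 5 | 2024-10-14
SELECT name, price FROM products ORDER BY price DESC LIMIT 3

Execution result:
name | price
Webcam | 450.25
Printer | 336.35
Laptop | 246.08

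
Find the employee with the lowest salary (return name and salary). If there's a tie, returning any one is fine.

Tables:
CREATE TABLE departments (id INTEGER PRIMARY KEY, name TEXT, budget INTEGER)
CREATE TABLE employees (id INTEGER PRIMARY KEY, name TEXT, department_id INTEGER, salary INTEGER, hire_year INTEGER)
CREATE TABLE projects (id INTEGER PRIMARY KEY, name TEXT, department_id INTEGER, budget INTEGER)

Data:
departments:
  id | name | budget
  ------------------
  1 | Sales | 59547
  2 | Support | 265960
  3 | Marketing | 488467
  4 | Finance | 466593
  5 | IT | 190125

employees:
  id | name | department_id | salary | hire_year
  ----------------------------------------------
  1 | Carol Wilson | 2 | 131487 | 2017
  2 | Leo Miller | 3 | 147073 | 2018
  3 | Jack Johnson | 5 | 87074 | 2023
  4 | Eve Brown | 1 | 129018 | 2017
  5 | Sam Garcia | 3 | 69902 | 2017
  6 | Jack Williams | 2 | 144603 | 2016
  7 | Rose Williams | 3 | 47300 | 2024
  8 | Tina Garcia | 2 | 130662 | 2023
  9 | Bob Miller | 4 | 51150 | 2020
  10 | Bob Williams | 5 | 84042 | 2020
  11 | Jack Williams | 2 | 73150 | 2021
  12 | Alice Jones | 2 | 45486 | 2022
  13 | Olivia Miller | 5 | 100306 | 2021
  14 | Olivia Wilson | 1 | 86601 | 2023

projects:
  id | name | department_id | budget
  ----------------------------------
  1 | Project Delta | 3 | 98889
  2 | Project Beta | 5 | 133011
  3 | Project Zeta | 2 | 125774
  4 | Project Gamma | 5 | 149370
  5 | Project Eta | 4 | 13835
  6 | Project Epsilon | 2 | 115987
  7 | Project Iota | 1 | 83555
SELECT name, salary FROM employees ORDER BY salary ASC LIMIT 1

Execution result:
name | salary
Alice Jones | 45486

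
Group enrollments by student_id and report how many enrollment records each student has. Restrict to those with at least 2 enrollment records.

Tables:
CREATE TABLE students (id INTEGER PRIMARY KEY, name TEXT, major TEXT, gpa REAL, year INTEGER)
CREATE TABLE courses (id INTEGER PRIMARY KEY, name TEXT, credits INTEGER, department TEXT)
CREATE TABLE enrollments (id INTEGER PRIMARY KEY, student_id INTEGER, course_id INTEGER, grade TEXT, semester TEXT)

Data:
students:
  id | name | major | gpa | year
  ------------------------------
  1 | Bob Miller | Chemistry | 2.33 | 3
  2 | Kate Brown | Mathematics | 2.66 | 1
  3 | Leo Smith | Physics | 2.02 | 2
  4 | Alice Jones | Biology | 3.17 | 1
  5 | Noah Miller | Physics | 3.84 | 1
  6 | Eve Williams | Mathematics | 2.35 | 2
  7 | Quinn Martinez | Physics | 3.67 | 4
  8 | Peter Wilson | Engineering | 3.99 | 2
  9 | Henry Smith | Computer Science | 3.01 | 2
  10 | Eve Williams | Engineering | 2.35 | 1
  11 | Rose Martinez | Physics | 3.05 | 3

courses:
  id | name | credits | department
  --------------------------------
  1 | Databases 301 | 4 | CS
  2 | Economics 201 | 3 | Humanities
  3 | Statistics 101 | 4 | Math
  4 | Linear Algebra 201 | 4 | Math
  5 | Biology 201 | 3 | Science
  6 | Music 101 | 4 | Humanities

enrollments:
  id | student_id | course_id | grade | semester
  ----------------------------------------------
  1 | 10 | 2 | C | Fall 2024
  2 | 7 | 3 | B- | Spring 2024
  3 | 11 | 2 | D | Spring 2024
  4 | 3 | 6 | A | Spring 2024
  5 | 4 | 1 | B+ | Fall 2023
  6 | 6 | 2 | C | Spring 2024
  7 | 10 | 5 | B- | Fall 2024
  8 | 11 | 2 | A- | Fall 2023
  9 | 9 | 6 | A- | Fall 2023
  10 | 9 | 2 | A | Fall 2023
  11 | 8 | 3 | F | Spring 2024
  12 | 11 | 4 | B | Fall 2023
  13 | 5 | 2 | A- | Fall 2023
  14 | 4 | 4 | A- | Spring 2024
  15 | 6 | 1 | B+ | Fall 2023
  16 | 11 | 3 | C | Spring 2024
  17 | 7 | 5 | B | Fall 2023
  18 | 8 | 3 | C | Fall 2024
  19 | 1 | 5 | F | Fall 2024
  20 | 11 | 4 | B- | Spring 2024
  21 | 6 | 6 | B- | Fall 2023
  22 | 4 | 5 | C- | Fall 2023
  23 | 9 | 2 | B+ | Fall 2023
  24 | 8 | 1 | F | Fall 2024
SELECT student_id, COUNT(*) AS enrollment_count FROM enrollments GROUP BY student_id HAVING COUNT(*) >= 2

Execution result:
student_id | enrollment_count
4 | 3
6 | 3
7 | 2
8 | 3
9 | 3
10 | 2
11 | 5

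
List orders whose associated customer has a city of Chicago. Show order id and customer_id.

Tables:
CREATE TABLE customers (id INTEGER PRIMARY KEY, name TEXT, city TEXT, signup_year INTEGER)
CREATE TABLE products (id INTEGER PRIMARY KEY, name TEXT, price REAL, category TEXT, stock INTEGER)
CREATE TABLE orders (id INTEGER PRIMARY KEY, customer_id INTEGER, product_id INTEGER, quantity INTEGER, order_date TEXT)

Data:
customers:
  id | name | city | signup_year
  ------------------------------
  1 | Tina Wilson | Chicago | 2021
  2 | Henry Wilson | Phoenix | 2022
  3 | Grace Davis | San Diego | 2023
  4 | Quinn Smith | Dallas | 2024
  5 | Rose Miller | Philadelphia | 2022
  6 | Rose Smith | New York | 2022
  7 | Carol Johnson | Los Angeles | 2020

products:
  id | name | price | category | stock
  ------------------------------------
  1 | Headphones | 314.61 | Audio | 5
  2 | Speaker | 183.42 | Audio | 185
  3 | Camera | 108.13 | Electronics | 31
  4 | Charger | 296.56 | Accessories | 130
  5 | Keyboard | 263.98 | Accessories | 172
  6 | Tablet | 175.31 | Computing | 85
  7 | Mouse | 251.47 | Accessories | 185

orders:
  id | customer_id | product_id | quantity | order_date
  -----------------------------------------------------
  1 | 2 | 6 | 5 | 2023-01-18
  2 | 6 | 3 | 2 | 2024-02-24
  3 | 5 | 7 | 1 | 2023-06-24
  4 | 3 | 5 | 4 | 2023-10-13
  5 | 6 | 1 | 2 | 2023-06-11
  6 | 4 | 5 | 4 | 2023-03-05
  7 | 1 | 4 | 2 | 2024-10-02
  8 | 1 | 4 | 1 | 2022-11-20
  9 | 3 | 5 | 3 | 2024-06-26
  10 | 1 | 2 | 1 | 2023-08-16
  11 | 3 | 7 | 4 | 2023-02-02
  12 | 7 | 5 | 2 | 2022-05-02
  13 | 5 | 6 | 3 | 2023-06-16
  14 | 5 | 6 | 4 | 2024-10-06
SELECT id, customer_id FROM orders WHERE customer_id IN (SELECT id FROM customers WHERE city = 'Chicago')

Execution result:
id | customer_id
7 | 1
8 | 1
10 | 1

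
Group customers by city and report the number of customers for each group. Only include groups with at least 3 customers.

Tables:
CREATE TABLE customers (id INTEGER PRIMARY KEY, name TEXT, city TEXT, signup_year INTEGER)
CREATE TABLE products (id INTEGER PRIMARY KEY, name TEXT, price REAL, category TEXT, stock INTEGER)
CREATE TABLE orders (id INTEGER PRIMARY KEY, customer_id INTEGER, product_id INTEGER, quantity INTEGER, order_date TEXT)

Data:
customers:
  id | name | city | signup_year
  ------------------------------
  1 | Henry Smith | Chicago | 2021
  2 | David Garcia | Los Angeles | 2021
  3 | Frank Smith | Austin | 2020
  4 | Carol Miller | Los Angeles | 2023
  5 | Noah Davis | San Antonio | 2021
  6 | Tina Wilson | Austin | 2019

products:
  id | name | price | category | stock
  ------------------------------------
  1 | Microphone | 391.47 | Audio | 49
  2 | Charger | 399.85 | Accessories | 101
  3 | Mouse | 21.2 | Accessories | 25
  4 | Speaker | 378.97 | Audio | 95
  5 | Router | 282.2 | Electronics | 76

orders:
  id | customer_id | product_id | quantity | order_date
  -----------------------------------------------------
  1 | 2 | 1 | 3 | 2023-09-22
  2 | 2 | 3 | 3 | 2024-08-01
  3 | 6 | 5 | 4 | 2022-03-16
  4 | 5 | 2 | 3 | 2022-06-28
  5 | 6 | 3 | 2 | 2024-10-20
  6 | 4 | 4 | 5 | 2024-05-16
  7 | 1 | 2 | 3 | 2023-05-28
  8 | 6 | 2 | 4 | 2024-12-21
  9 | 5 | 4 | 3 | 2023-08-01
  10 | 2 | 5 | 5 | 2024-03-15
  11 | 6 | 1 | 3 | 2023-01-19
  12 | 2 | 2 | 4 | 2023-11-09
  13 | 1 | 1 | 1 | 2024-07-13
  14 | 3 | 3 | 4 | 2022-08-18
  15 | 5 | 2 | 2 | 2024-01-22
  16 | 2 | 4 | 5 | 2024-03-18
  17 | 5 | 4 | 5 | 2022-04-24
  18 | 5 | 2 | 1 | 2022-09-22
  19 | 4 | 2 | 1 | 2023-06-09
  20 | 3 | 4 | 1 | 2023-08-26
SELECT city, COUNT(*) AS n FROM customers GROUP BY city HAVING COUNT(*) >= 3

Execution result:
(no rows)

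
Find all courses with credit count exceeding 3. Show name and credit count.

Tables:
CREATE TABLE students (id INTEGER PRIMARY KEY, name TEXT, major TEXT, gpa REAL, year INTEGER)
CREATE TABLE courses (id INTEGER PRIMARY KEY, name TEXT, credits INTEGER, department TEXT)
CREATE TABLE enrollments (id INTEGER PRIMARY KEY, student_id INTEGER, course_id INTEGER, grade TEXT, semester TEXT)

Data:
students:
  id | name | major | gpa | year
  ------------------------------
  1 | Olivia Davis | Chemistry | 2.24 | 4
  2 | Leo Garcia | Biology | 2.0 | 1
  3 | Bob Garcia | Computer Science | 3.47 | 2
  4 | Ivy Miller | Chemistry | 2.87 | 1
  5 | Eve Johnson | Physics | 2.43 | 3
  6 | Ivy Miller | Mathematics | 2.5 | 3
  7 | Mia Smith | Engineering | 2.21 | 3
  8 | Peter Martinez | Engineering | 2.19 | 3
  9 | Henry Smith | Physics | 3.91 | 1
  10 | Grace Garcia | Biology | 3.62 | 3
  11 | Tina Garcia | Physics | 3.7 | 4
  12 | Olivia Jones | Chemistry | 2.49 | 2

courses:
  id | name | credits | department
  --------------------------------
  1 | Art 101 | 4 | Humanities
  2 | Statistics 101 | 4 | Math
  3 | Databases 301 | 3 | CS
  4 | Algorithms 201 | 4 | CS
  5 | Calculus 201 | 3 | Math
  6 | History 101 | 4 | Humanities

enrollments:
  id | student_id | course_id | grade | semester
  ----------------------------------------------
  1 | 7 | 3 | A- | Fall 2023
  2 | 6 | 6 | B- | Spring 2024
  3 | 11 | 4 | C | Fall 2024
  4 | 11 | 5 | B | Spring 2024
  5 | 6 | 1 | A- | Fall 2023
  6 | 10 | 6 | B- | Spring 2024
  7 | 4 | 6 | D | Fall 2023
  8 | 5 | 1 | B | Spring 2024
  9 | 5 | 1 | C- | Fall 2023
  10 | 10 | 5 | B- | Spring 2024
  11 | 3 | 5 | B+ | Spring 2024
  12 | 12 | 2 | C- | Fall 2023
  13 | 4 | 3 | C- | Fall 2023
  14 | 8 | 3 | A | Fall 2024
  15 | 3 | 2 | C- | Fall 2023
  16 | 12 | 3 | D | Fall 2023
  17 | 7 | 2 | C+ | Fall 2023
SELECT name, credits FROM courses WHERE credits > 3

Execution result:
name | credits
Art 101 | 4
Statistics 101 | 4
Algorithms 201 | 4
History 101 | 4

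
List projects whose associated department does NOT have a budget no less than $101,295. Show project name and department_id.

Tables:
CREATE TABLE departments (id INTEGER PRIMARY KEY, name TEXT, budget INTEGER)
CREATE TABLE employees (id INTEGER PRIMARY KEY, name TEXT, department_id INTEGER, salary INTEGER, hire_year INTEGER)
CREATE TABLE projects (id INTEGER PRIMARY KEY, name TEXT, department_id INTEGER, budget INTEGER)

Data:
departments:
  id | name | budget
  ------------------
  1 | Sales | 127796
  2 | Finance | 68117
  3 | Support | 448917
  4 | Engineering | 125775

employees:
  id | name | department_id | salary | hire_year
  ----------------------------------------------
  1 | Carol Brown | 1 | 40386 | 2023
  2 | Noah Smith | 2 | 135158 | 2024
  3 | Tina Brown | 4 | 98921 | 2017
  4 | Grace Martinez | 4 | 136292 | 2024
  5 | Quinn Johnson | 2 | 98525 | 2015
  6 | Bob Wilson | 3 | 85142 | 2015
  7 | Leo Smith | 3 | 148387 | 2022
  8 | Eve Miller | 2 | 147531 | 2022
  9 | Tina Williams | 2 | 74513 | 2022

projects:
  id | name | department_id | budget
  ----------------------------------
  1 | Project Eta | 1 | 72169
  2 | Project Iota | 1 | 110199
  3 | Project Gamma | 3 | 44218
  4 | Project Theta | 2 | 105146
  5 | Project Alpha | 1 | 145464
SELECT name, department_id FROM projects WHERE department_id NOT IN (SELECT id FROM departments WHERE budget >= 101295)

Execution result:
name | department_id
Project Theta | 2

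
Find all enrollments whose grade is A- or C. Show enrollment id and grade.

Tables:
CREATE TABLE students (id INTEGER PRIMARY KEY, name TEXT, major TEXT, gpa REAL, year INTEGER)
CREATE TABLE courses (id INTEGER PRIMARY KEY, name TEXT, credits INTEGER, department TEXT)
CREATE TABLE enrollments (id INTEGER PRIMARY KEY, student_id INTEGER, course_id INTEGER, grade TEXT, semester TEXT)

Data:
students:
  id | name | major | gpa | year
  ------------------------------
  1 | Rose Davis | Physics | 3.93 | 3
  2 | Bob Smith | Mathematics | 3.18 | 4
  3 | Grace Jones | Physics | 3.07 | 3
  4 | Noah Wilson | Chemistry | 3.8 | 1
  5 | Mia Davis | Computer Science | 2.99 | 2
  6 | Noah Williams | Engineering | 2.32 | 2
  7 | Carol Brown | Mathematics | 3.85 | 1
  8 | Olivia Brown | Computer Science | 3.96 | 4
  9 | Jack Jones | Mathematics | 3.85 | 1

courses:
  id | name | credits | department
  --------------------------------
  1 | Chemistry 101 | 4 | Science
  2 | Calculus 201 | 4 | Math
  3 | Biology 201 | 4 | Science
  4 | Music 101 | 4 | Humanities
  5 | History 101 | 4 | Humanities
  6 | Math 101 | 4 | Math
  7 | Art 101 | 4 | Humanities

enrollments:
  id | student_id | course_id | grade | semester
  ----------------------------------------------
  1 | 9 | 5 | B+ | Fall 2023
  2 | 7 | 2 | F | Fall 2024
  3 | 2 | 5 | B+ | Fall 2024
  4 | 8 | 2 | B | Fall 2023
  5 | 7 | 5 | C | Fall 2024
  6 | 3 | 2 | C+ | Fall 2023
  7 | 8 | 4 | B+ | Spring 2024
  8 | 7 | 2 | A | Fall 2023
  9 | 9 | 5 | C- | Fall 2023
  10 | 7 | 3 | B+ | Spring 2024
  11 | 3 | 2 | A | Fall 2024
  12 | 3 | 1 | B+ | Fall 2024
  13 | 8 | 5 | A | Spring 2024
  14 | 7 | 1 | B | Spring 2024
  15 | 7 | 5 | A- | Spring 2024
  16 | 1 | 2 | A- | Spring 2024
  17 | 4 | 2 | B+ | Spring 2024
SELECT id, grade FROM enrollments WHERE grade IN ('A-', 'C')

Execution result:
id | grade
5 | C
15 | A-
16 | A-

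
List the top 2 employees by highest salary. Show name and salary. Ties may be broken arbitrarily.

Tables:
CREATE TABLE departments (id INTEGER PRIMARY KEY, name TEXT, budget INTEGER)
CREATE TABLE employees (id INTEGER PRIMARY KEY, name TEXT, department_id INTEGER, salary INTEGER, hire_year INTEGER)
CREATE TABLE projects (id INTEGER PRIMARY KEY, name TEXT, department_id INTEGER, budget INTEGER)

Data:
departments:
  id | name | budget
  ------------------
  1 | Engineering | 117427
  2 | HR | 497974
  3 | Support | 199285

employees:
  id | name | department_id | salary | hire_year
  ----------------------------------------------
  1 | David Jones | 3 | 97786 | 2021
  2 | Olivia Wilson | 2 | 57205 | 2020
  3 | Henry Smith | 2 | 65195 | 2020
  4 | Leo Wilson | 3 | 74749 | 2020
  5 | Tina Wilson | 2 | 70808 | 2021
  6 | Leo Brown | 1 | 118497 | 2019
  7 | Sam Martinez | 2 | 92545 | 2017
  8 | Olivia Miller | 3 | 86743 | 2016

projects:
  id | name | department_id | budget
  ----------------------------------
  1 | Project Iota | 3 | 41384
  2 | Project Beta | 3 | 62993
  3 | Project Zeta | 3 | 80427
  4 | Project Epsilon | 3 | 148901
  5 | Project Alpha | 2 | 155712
SELECT name, salary FROM employees ORDER BY salary DESC LIMIT 2

Execution result:
name | salary
Leo Brown | 118497
David Jones | 97786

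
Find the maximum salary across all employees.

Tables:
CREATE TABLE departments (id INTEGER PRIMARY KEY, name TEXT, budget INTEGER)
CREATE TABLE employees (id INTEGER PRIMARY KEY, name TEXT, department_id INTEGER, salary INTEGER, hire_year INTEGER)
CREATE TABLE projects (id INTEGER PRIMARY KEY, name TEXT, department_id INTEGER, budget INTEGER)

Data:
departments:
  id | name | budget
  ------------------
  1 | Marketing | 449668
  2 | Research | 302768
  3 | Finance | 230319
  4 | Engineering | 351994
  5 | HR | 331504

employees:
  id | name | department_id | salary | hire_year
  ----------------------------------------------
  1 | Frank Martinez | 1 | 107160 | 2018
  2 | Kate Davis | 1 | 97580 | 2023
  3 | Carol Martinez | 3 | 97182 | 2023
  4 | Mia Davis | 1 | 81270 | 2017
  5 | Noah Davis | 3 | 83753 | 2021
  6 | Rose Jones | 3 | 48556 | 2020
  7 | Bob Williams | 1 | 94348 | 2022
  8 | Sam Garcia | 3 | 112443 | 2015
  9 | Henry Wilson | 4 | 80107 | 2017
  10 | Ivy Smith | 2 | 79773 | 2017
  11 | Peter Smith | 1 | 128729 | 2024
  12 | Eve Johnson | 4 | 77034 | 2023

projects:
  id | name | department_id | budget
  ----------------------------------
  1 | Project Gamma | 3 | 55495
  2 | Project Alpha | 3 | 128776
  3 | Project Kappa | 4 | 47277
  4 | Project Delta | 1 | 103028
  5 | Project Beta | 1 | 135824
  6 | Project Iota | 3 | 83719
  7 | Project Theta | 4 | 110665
SELECT MAX(salary) FROM employees

Execution result:
128729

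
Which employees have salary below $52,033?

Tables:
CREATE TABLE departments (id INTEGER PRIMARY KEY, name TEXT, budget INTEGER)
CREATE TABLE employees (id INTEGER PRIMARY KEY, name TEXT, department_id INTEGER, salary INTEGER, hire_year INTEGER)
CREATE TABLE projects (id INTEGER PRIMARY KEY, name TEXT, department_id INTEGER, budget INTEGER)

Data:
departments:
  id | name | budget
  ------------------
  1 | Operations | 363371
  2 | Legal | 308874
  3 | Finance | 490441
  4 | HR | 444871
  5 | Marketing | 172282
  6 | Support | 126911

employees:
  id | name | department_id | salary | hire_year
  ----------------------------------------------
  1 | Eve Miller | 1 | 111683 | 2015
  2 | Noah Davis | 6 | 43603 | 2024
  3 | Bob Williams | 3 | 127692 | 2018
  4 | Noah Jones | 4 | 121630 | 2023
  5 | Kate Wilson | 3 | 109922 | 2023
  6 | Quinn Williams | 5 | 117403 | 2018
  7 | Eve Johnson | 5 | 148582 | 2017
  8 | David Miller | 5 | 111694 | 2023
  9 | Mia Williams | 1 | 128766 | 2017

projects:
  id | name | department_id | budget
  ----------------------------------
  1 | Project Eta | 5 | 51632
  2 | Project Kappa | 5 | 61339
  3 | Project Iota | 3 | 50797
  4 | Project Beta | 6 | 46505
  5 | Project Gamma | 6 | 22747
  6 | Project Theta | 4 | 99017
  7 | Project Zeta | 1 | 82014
SELECT name, salary FROM employees WHERE salary < 52033

Execution result:
name | salary
Noah Davis | 43603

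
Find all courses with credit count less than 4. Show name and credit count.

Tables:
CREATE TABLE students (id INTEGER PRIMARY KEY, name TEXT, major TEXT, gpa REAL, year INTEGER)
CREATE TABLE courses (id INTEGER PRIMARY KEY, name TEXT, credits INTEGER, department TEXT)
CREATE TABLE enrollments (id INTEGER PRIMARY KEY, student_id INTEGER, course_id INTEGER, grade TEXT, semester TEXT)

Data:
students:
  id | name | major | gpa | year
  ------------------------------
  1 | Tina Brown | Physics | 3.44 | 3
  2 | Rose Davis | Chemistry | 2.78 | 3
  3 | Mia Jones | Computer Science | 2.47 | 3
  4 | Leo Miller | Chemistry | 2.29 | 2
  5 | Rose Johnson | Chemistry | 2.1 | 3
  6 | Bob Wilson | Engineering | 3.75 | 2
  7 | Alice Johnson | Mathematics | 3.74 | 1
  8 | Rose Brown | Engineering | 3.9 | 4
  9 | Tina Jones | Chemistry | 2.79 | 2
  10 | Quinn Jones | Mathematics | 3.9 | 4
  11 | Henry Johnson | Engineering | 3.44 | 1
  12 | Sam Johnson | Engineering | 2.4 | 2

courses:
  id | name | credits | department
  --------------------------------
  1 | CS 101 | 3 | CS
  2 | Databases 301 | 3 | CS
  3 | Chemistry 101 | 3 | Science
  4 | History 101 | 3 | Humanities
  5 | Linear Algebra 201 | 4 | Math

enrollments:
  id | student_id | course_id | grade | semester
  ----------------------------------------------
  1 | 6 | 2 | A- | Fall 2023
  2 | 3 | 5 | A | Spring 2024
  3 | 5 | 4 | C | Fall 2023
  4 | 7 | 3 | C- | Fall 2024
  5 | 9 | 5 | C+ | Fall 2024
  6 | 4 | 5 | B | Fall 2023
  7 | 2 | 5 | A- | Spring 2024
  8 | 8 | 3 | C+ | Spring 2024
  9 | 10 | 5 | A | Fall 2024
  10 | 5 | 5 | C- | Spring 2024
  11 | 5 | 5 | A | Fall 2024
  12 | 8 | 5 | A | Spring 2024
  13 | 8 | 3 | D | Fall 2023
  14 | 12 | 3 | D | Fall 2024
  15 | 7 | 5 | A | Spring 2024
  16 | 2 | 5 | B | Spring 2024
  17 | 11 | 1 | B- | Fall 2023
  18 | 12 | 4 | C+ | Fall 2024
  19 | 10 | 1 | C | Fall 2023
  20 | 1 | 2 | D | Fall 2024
SELECT name, credits FROM courses WHERE credits < 4

Execution result:
name | credits
CS 101 | 3
Databases 301 | 3
Chemistry 101 | 3
History 101 | 3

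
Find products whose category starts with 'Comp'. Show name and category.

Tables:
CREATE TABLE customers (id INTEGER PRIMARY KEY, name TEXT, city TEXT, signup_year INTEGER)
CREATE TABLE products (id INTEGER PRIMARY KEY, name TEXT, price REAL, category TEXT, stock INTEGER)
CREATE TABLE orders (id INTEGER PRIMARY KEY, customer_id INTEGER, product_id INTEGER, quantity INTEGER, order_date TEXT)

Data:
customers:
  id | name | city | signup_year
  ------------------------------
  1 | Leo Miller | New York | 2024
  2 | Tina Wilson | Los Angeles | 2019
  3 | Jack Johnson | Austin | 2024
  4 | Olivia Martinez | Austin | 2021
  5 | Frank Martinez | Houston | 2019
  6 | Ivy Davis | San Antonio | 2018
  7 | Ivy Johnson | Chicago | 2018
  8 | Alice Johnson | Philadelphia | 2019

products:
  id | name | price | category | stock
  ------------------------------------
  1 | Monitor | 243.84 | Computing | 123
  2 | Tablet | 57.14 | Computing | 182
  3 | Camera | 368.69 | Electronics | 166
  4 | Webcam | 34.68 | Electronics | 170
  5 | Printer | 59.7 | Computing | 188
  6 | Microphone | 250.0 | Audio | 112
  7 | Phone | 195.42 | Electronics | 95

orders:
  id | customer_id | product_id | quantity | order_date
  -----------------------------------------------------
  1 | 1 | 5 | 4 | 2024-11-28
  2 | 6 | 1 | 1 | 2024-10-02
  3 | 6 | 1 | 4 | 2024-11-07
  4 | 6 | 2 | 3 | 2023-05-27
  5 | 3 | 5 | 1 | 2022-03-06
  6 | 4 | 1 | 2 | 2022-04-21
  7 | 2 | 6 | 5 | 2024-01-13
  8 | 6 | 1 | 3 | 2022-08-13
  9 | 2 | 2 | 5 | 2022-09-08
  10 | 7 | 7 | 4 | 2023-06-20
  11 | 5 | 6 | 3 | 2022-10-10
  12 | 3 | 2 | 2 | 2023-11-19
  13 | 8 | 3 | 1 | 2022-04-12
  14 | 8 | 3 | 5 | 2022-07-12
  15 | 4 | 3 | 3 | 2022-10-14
SELECT name, category FROM products WHERE category LIKE 'Comp%'

Execution result:
name | category
Monitor | Computing
Tablet | Computing
Printer | Computing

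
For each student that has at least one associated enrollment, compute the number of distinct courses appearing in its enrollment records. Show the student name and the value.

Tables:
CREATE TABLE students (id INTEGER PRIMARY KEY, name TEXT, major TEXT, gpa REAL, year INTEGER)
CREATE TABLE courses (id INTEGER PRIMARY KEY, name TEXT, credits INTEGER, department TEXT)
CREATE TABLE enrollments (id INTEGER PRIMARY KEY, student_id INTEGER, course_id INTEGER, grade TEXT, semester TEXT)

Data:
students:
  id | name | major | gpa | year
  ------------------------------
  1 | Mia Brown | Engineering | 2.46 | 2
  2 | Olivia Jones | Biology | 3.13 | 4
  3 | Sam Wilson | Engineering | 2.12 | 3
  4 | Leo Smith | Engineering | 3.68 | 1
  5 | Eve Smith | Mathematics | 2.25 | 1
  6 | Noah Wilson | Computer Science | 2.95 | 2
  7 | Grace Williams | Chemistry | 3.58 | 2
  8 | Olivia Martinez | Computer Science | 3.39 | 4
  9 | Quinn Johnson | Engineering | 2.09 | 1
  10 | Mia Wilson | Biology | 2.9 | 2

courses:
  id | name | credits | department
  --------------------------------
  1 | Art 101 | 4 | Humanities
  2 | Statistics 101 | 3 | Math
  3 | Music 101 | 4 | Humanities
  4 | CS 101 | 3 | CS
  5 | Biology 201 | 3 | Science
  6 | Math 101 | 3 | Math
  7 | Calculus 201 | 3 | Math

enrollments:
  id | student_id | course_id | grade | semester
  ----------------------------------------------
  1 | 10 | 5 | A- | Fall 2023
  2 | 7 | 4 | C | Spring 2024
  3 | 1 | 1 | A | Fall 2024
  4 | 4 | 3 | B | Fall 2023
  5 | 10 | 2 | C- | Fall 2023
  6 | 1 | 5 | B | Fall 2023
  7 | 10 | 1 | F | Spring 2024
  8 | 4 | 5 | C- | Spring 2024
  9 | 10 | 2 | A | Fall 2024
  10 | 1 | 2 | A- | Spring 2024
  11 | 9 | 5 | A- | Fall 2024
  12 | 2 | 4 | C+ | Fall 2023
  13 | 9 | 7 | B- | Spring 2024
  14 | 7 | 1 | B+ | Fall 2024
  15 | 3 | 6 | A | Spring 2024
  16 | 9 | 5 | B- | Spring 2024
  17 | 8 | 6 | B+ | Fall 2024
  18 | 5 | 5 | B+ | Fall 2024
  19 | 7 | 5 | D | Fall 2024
SELECT p.name, COUNT(DISTINCT c.course_id) AS distinct_course_count FROM enrollments c JOIN students p ON c.student_id = p.id GROUP BY p.id, p.name

Execution result:
name | distinct_course_count
Mia Brown | 3
Olivia Jones | 1
Sam Wilson | 1
Leo Smith | 2
Eve Smith | 1
Grace Williams | 3
Olivia Martinez | 1
Quinn Johnson | 2
Mia Wilson | 3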